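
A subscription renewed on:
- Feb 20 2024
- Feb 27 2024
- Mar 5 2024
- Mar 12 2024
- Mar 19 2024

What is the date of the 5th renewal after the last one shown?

Gaps between consecutive events: 7, 7, 7, 7 days — a constant 7-day interval.
Mar 19 2024 + 7 days = Mar 26 2024.
Mar 26 2024 + 7 days = Apr 2 2024.
Apr 2 2024 + 7 days = Apr 9 2024.
Apr 9 2024 + 7 days = Apr 16 2024.
Apr 16 2024 + 7 days = Apr 23 2024.

Apr 23 2024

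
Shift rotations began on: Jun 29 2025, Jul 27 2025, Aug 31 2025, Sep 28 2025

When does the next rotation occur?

Oct 26 2025

These are Sundays with 28, 35, 28-day gaps.
Each is the final Sunday of its month — Jun 29 2025 is past the 28th, so '4th Sunday' doesn't fit.
October 2025 ends with Sunday Oct 26 2025.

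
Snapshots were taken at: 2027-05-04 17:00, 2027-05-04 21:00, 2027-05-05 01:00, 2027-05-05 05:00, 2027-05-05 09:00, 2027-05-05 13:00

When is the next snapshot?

2027-05-05 17:00

The interval is a steady 4 hours (4, 4, 4, 4, 4).
2027-05-05 13:00 + 4 h = 2027-05-05 17:00.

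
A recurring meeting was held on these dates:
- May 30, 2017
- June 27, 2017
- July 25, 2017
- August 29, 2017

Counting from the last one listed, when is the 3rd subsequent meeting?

November 28, 2017

Every date is a Tuesday; gaps 28, 28, 35 days.
Each is the last Tuesday of its month (at least one falls on the 29th or later, ruling out '4th Tuesday').
Last Tuesday of September 2017: September 26, 2017.
Last Tuesday of October 2017: October 31, 2017.
Last Tuesday of November 2017: November 28, 2017.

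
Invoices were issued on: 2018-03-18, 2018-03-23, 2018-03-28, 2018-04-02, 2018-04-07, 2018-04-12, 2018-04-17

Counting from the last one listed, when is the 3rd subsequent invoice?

2018-05-02

The spacing is 5, 5, 5, 5, 5, 5 days — always 5 days.
2018-04-17 + 5 days = 2018-04-22.
2018-04-22 + 5 days = 2018-04-27.
2018-04-27 + 5 days = 2018-05-02.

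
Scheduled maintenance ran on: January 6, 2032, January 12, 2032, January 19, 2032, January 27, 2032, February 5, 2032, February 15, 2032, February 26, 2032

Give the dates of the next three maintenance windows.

Intervals are 6, 7, 8, 9, 10, 11 days — an arithmetic progression with common difference 1.
Next gap: 12 days. February 26, 2032 + 12 days = March 9, 2032.
Next gap: 13 days. March 9, 2032 + 13 days = March 22, 2032.
Next gap: 14 days. March 22, 2032 + 14 days = April 5, 2032.

March 9, 2032; March 22, 2032; April 5, 2032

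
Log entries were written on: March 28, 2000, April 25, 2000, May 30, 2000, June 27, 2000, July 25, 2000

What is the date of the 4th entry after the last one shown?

Every date is a Tuesday; gaps 28, 35, 28, 28 days.
Each is the last Tuesday of its month (at least one falls on the 29th or later, ruling out '4th Tuesday').
August 2000 ends with Tuesday August 29, 2000.
September 2000 ends with Tuesday September 26, 2000.
Last Tuesday of October 2000: October 31, 2000.
November 2000 ends with Tuesday November 28, 2000.

November 28, 2000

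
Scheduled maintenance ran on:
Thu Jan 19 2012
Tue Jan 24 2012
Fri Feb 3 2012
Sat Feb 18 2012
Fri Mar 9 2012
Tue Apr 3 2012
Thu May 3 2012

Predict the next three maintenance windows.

Thu Jun 7 2012, Tue Jul 17 2012, Fri Aug 31 2012

The spacing grows by 5 each time: 5, 10, 15, 20, 25, 30 days.
Next gap: 35 days. Thu May 3 2012 + 35 days = Thu Jun 7 2012.
Next gap: 40 days. Thu Jun 7 2012 + 40 days = Tue Jul 17 2012.
Next gap: 45 days. Tue Jul 17 2012 + 45 days = Fri Aug 31 2012.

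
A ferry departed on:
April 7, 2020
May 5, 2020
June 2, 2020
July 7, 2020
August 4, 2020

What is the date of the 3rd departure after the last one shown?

November 3, 2020

Gaps: 28, 28, 35, 28 days — a mix of 28 and 35. Every date is a Tuesday.
Each is the 1st Tuesday of its month.
1st Tuesday of September 2020: September 1, 2020.
October 2020 — 1st Tuesday is October 6, 2020.
November 2020 — 1st Tuesday is November 3, 2020.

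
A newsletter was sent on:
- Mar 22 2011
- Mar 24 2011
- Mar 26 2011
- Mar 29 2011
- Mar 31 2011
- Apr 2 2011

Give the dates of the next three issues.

Apr 5 2011, Apr 7 2011, Apr 9 2011

Every event lands on a Tuesday or Thursday or Saturday (gaps cycle 2, 2, 3, 2, 2).
So the schedule is: every Tuesday, Thursday and Saturday.
Next Tuesday: Apr 5 2011.
The following Thursday is Apr 7 2011.
The following Saturday is Apr 9 2011.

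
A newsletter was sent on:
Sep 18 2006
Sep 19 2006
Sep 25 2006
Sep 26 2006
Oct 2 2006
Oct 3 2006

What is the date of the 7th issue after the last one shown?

Oct 30 2006

Gaps: 1, 6, 1, 6, 1 days — not constant, but cyclic with period 2.
The events fall on every Monday and Tuesday.
The following Monday is Oct 9 2006.
Next Tuesday: Oct 10 2006.
The following Monday is Oct 16 2006.
The following Tuesday is Oct 17 2006.
The following Monday is Oct 23 2006.
The following Tuesday is Oct 24 2006.
Next Monday: Oct 30 2006.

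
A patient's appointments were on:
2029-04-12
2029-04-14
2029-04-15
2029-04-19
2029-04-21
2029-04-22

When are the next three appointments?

Every event lands on a Thursday or Saturday or Sunday (gaps cycle 2, 1, 4, 2, 1).
So the schedule is: every Thursday, Saturday and Sunday.
Next Thursday: 2029-04-26.
The following Saturday is 2029-04-28.
Next Sunday: 2029-04-29.

2029-04-26, 2029-04-28, 2029-04-29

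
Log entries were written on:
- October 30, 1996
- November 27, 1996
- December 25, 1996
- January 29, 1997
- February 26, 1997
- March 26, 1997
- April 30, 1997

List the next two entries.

These are Wednesdays with 28, 28, 35, 28, 28, 35-day gaps.
Each is the final Wednesday of its month — October 30, 1996 is past the 28th, so '4th Wednesday' doesn't fit.
May 1997 ends with Wednesday May 28, 1997.
Last Wednesday of June 1997: June 25, 1997.

May 28, 1997; June 25, 1997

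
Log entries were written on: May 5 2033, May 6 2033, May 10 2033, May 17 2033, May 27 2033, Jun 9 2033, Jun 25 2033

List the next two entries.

Jul 14 2033, Aug 5 2033

The spacing grows by 3 each time: 1, 4, 7, 10, 13, 16 days.
Next gap: 19 days. Jun 25 2033 + 19 days = Jul 14 2033.
Next gap: 22 days. Jul 14 2033 + 22 days = Aug 5 2033.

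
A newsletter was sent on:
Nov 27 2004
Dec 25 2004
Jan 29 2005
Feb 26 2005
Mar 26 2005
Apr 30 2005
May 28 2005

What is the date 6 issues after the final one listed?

All Saturdays; the gaps (28, 35, 28, 28, 35, 28) vary with month length.
This is the last Saturday of each month.
Last Saturday of June 2005: Jun 25 2005.
Last Saturday of July 2005: Jul 30 2005.
August 2005 ends with Saturday Aug 27 2005.
Last Saturday of September 2005: Sep 24 2005.
Last Saturday of October 2005: Oct 29 2005.
Last Saturday of November 2005: Nov 26 2005.

Nov 26 2005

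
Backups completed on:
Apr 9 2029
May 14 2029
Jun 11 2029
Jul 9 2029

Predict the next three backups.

Aug 13 2029, Sep 10 2029, Oct 8 2029

Gaps: 35, 28, 28 days — a mix of 28 and 35. Every date is a Monday.
Each is the 2nd Monday of its month.
2nd Monday of August 2029: Aug 13 2029.
2nd Monday of September 2029: Sep 10 2029.
2nd Monday of October 2029: Oct 8 2029.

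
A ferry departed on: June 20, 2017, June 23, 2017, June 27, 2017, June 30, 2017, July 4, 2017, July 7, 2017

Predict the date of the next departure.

July 11, 2017

The gap pattern 3, 4, 3, 4, 3 repeats every 2 events.
These are the Tuesdays and Fridays of each week.
The following Tuesday is July 11, 2017.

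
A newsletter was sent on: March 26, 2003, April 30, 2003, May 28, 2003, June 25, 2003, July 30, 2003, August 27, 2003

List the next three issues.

Every date is a Wednesday; gaps 35, 28, 28, 35, 28 days.
Each is the last Wednesday of its month (at least one falls on the 29th or later, ruling out '4th Wednesday').
Last Wednesday of September 2003: September 24, 2003.
October 2003 ends with Wednesday October 29, 2003.
November 2003 ends with Wednesday November 26, 2003.

September 24, 2003; October 29, 2003; November 26, 2003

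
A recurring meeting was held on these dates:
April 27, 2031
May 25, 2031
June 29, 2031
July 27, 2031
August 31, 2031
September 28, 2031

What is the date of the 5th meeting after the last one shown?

These are Sundays with 28, 35, 28, 35, 28-day gaps.
Each is the final Sunday of its month — June 29, 2031 is past the 28th, so '4th Sunday' doesn't fit.
October 2031 ends with Sunday October 26, 2031.
Last Sunday of November 2031: November 30, 2031.
December 2031 ends with Sunday December 28, 2031.
Last Sunday of January 2032: January 25, 2032.
February 2032 ends with Sunday February 29, 2032.

February 29, 2032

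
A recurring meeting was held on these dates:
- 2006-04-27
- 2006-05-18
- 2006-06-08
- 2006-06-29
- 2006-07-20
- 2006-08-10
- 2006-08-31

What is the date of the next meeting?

2006-09-21

Every event comes 21 days after the last (21, 21, 21, 21, 21, 21).
2006-08-31 + 21 days = 2006-09-21.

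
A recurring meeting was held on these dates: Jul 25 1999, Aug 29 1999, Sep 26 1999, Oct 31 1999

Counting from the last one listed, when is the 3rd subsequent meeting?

Jan 30 2000

These are Sundays with 35, 28, 35-day gaps.
Each is the final Sunday of its month — Aug 29 1999 is past the 28th, so '4th Sunday' doesn't fit.
Last Sunday of November 1999: Nov 28 1999.
December 1999 ends with Sunday Dec 26 1999.
January 2000 ends with Sunday Jan 30 2000.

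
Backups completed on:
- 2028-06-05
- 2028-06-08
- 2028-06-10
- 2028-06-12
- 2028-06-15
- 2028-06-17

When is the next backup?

Every event lands on a Monday or Thursday or Saturday (gaps cycle 3, 2, 2, 3, 2).
So the schedule is: every Monday, Thursday and Saturday.
Next Monday: 2028-06-19.

2028-06-19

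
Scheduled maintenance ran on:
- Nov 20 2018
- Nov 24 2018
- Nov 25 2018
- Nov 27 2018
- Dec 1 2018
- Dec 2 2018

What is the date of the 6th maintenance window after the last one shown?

Dec 16 2018

The gap pattern 4, 1, 2, 4, 1 repeats every 3 events.
These are the Tuesdays, Saturdays and Sundays of each week.
The following Tuesday is Dec 4 2018.
Next Saturday: Dec 8 2018.
Next Sunday: Dec 9 2018.
The following Tuesday is Dec 11 2018.
The following Saturday is Dec 15 2018.
Next Sunday: Dec 16 2018.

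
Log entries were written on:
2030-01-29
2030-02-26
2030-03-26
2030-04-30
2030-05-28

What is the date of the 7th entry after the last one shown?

These are Tuesdays with 28, 28, 35, 28-day gaps.
Each is the final Tuesday of its month — 2030-01-29 is past the 28th, so '4th Tuesday' doesn't fit.
Last Tuesday of June 2030: 2030-06-25.
Last Tuesday of July 2030: 2030-07-30.
August 2030 ends with Tuesday 2030-08-27.
September 2030 ends with Tuesday 2030-09-24.
Last Tuesday of October 2030: 2030-10-29.
November 2030 ends with Tuesday 2030-11-26.
December 2030 ends with Tuesday 2030-12-31.

2030-12-31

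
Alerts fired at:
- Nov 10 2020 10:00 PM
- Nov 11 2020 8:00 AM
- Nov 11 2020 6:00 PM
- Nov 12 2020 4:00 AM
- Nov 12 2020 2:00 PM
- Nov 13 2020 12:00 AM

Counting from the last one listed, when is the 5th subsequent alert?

Nov 15 2020 2:00 AM

Spacing: 10, 10, 10, 10, 10 h — constant 10 h.
Nov 13 2020 12:00 AM + 10 h = Nov 13 2020 10:00 AM.
Nov 13 2020 10:00 AM + 10 h = Nov 13 2020 8:00 PM.
Nov 13 2020 8:00 PM + 10 h = Nov 14 2020 6:00 AM.
Nov 14 2020 6:00 AM + 10 h = Nov 14 2020 4:00 PM.
Nov 14 2020 4:00 PM + 10 h = Nov 15 2020 2:00 AM.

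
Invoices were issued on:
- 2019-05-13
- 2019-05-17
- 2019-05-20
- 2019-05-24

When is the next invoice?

The gap pattern 4, 3, 4 repeats every 2 events.
These are the Mondays and Fridays of each week.
The following Monday is 2019-05-27.

2019-05-27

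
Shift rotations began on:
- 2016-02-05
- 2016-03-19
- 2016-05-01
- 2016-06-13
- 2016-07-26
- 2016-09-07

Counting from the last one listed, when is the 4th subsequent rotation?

The spacing is 43, 43, 43, 43, 43 days — always 43 days.
2016-09-07 + 43 days = 2016-10-20.
2016-10-20 + 43 days = 2016-12-02.
2016-12-02 + 43 days = 2017-01-14.
2017-01-14 + 43 days = 2017-02-26.

2017-02-26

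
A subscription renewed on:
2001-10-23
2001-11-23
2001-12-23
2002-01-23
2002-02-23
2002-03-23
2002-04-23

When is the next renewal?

Gaps: 31, 30, 31, 31, 28, 31 days — not constant. Every event is on the 23rd of the month.
Pattern: the 23rd of each month.
Next: May 2002 → 2002-05-23.

2002-05-23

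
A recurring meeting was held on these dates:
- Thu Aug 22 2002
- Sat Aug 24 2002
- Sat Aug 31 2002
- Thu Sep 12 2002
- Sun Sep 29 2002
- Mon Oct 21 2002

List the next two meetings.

Intervals are 2, 7, 12, 17, 22 days — an arithmetic progression with common difference 5.
Next gap: 27 days. Mon Oct 21 2002 + 27 days = Sun Nov 17 2002.
Next gap: 32 days. Sun Nov 17 2002 + 32 days = Thu Dec 19 2002.

Sun Nov 17 2002, Thu Dec 19 2002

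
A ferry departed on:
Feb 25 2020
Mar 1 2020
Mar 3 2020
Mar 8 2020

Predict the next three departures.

Every event lands on a Tuesday or Sunday (gaps cycle 5, 2, 5).
So the schedule is: every Tuesday and Sunday.
The following Tuesday is Mar 10 2020.
Next Sunday: Mar 15 2020.
Next Tuesday: Mar 17 2020.

Mar 10 2020, Mar 15 2020, Mar 17 2020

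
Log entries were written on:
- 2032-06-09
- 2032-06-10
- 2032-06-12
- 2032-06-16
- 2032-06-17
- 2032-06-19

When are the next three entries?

2032-06-23, 2032-06-24, 2032-06-26

The gap pattern 1, 2, 4, 1, 2 repeats every 3 events.
These are the Wednesdays, Thursdays and Saturdays of each week.
The following Wednesday is 2032-06-23.
Next Thursday: 2032-06-24.
Next Saturday: 2032-06-26.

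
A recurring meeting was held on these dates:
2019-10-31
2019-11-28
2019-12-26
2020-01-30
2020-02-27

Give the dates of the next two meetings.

All Thursdays; the gaps (28, 28, 35, 28) vary with month length.
This is the last Thursday of each month.
Last Thursday of March 2020: 2020-03-26.
Last Thursday of April 2020: 2020-04-30.

2020-03-26, 2020-04-30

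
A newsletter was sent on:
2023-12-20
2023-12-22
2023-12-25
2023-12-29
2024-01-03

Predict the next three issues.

2024-01-09, 2024-01-16, 2024-01-24

Gaps: 2, 3, 4, 5 days — each gap is 1 larger than the previous one.
Next gap: 6 days. 2024-01-03 + 6 days = 2024-01-09.
Next gap: 7 days. 2024-01-09 + 7 days = 2024-01-16.
Next gap: 8 days. 2024-01-16 + 8 days = 2024-01-24.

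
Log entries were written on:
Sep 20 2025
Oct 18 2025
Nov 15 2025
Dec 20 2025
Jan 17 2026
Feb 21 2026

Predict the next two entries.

Mar 21 2026, Apr 18 2026

All dates are Saturdays, 28, 28, 35, 28, 35 days apart.
Specifically, the 3rd Saturday of each month.
March 2026 — 3rd Saturday is Mar 21 2026.
3rd Saturday of April 2026: Apr 18 2026.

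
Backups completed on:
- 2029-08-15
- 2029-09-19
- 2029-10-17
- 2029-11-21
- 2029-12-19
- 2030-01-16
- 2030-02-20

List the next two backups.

2030-03-20, 2030-04-17

Gaps: 35, 28, 35, 28, 28, 35 days — a mix of 28 and 35. Every date is a Wednesday.
Each is the 3rd Wednesday of its month.
3rd Wednesday of March 2030: 2030-03-20.
3rd Wednesday of April 2030: 2030-04-17.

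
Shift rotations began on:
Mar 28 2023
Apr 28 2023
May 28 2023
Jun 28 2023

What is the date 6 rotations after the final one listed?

Each date is the 28th; the gaps (31, 30, 31) track the month lengths.
The rule is the 28th of each month.
Next: July 2023 → Jul 28 2023.
August 2023: Aug 28 2023.
Next: September 2023 → Sep 28 2023.
October 2023: Oct 28 2023.
Next: November 2023 → Nov 28 2023.
December 2023: Dec 28 2023.

Dec 28 2023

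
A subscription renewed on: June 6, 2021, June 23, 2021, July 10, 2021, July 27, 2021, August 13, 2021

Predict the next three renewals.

August 30, 2021; September 16, 2021; October 3, 2021

The spacing is 17, 17, 17, 17 days — always 17 days.
August 13, 2021 + 17 days = August 30, 2021.
August 30, 2021 + 17 days = September 16, 2021.
September 16, 2021 + 17 days = October 3, 2021.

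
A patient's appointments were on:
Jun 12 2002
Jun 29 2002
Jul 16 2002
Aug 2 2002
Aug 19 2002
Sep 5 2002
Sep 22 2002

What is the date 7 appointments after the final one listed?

Jan 19 2003

Every event comes 17 days after the last (17, 17, 17, 17, 17, 17).
Sep 22 2002 + 17 days = Oct 9 2002.
Oct 9 2002 + 17 days = Oct 26 2002.
Oct 26 2002 + 17 days = Nov 12 2002.
Nov 12 2002 + 17 days = Nov 29 2002.
Nov 29 2002 + 17 days = Dec 16 2002.
Dec 16 2002 + 17 days = Jan 2 2003.
Jan 2 2003 + 17 days = Jan 19 2003.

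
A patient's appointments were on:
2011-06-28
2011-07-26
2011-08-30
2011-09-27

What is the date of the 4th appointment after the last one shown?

All Tuesdays; the gaps (28, 35, 28) vary with month length.
This is the last Tuesday of each month.
Last Tuesday of October 2011: 2011-10-25.
Last Tuesday of November 2011: 2011-11-29.
December 2011 ends with Tuesday 2011-12-27.
Last Tuesday of January 2012: 2012-01-31.

2012-01-31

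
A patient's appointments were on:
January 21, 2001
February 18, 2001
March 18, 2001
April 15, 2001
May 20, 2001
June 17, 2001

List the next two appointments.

July 15, 2001; August 19, 2001

These are Sundays at 28- or 35-day spacing (28, 28, 28, 35, 28).
The pattern: 3rd Sunday of the month.
July 2001 — 3rd Sunday is July 15, 2001.
August 2001 — 3rd Sunday is August 19, 2001.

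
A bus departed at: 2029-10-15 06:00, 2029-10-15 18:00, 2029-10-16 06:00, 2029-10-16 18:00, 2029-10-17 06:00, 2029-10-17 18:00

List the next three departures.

Gaps: 12, 12, 12, 12, 12 hours — each event is 12 hours after the previous one.
2029-10-17 18:00 + 12 h = 2029-10-18 06:00.
2029-10-18 06:00 + 12 h = 2029-10-18 18:00.
2029-10-18 18:00 + 12 h = 2029-10-19 06:00.

2029-10-18 06:00, 2029-10-18 18:00, 2029-10-19 06:00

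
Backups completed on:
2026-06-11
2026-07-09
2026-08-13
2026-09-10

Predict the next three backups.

All dates are Thursdays, 28, 35, 28 days apart.
Specifically, the 2nd Thursday of each month.
October 2026 — 2nd Thursday is 2026-10-08.
2nd Thursday of November 2026: 2026-11-12.
2nd Thursday of December 2026: 2026-12-10.

2026-10-08, 2026-11-12, 2026-12-10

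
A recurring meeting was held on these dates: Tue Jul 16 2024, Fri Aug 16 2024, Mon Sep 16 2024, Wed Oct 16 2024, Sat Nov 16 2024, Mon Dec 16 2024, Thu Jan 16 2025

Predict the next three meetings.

The day-of-month is always 16 (31, 31, 30, 31, 30, 31 days between events).
So this recurs on the 16th of each month.
February 2025: Sun Feb 16 2025.
Next: March 2025 → Sun Mar 16 2025.
Next: April 2025 → Wed Apr 16 2025.

Sun Feb 16 2025, Sun Mar 16 2025, Wed Apr 16 2025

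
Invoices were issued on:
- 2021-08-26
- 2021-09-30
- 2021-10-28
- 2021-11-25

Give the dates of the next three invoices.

All Thursdays; the gaps (35, 28, 28) vary with month length.
This is the last Thursday of each month.
December 2021 ends with Thursday 2021-12-30.
Last Thursday of January 2022: 2022-01-27.
Last Thursday of February 2022: 2022-02-24.

2021-12-30, 2022-01-27, 2022-02-24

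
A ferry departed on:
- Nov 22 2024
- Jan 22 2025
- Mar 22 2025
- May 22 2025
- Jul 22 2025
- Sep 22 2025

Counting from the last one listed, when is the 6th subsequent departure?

Sep 22 2026

Each date is the 22nd; the gaps (61, 59, 61, 61, 62) track the month lengths.
The rule is the 22nd of every 2 months.
November 2025: Nov 22 2025.
January 2026: Jan 22 2026.
Next: March 2026 → Mar 22 2026.
Next: May 2026 → May 22 2026.
Next: July 2026 → Jul 22 2026.
Next: September 2026 → Sep 22 2026.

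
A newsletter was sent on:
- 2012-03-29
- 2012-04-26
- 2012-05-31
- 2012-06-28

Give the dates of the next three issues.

2012-07-26, 2012-08-30, 2012-09-27

Every date is a Thursday; gaps 28, 35, 28 days.
Each is the last Thursday of its month (at least one falls on the 29th or later, ruling out '4th Thursday').
Last Thursday of July 2012: 2012-07-26.
August 2012 ends with Thursday 2012-08-30.
September 2012 ends with Thursday 2012-09-27.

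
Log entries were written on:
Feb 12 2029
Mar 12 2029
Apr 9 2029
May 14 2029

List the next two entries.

Gaps: 28, 28, 35 days — a mix of 28 and 35. Every date is a Monday.
Each is the 2nd Monday of its month.
2nd Monday of June 2029: Jun 11 2029.
2nd Monday of July 2029: Jul 9 2029.

Jun 11 2029, Jul 9 2029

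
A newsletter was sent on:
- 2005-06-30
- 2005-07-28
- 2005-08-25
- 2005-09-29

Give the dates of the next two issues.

2005-10-27, 2005-11-24

These are Thursdays with 28, 28, 35-day gaps.
Each is the final Thursday of its month — 2005-06-30 is past the 28th, so '4th Thursday' doesn't fit.
Last Thursday of October 2005: 2005-10-27.
November 2005 ends with Thursday 2005-11-24.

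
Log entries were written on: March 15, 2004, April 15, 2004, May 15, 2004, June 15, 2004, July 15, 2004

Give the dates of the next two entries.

August 15, 2004; September 15, 2004

The day-of-month is always 15 (31, 30, 31, 30 days between events).
So this recurs on the 15th of each month.
August 2004: August 15, 2004.
Next: September 2004 → September 15, 2004.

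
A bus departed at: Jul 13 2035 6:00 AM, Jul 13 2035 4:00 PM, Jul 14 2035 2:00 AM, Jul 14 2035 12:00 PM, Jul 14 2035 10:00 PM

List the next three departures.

The interval is a steady 10 hours (10, 10, 10, 10).
Jul 14 2035 10:00 PM + 10 h = Jul 15 2035 8:00 AM.
Jul 15 2035 8:00 AM + 10 h = Jul 15 2035 6:00 PM.
Jul 15 2035 6:00 PM + 10 h = Jul 16 2035 4:00 AM.

Jul 15 2035 8:00 AM, Jul 15 2035 6:00 PM, Jul 16 2035 4:00 AM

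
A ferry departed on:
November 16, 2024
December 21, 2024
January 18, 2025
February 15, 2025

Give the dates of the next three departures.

All dates are Saturdays, 35, 28, 28 days apart.
Specifically, the 3rd Saturday of each month.
March 2025 — 3rd Saturday is March 15, 2025.
3rd Saturday of April 2025: April 19, 2025.
3rd Saturday of May 2025: May 17, 2025.

March 15, 2025; April 19, 2025; May 17, 2025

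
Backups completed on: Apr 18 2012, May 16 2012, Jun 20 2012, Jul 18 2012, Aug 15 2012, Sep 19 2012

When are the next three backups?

Oct 17 2012, Nov 21 2012, Dec 19 2012

Gaps: 28, 35, 28, 28, 35 days — a mix of 28 and 35. Every date is a Wednesday.
Each is the 3rd Wednesday of its month.
October 2012 — 3rd Wednesday is Oct 17 2012.
3rd Wednesday of November 2012: Nov 21 2012.
3rd Wednesday of December 2012: Dec 19 2012.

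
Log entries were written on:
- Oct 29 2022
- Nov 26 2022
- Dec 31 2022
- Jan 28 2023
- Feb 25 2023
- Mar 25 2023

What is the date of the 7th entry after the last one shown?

Oct 28 2023

These are Saturdays with 28, 35, 28, 28, 28-day gaps.
Each is the final Saturday of its month — Oct 29 2022 is past the 28th, so '4th Saturday' doesn't fit.
Last Saturday of April 2023: Apr 29 2023.
Last Saturday of May 2023: May 27 2023.
June 2023 ends with Saturday Jun 24 2023.
July 2023 ends with Saturday Jul 29 2023.
Last Saturday of August 2023: Aug 26 2023.
Last Saturday of September 2023: Sep 30 2023.
October 2023 ends with Saturday Oct 28 2023.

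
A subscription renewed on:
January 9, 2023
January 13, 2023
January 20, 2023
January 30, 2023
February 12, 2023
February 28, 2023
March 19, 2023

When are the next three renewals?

April 10, 2023; May 5, 2023; June 2, 2023

The spacing grows by 3 each time: 4, 7, 10, 13, 16, 19 days.
Next gap: 22 days. March 19, 2023 + 22 days = April 10, 2023.
Next gap: 25 days. April 10, 2023 + 25 days = May 5, 2023.
Next gap: 28 days. May 5, 2023 + 28 days = June 2, 2023.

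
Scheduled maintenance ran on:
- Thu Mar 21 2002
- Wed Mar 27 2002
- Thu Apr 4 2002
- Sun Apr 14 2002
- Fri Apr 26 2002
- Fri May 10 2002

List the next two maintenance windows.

Sun May 26 2002, Thu Jun 13 2002

Gaps: 6, 8, 10, 12, 14 days — each gap is 2 larger than the previous one.
Next gap: 16 days. Fri May 10 2002 + 16 days = Sun May 26 2002.
Next gap: 18 days. Sun May 26 2002 + 18 days = Thu Jun 13 2002.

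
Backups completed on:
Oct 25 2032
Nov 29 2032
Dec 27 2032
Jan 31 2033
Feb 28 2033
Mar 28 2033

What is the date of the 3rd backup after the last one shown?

Jun 27 2033

These are Mondays with 35, 28, 35, 28, 28-day gaps.
Each is the final Monday of its month — Nov 29 2032 is past the 28th, so '4th Monday' doesn't fit.
April 2033 ends with Monday Apr 25 2033.
Last Monday of May 2033: May 30 2033.
Last Monday of June 2033: Jun 27 2033.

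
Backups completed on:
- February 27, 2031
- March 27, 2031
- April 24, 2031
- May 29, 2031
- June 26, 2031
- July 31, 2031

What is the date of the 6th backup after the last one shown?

These are Thursdays with 28, 28, 35, 28, 35-day gaps.
Each is the final Thursday of its month — May 29, 2031 is past the 28th, so '4th Thursday' doesn't fit.
Last Thursday of August 2031: August 28, 2031.
September 2031 ends with Thursday September 25, 2031.
Last Thursday of October 2031: October 30, 2031.
November 2031 ends with Thursday November 27, 2031.
Last Thursday of December 2031: December 25, 2031.
January 2032 ends with Thursday January 29, 2032.

January 29, 2032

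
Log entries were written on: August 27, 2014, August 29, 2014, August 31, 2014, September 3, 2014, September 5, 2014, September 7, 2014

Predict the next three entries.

September 10, 2014; September 12, 2014; September 14, 2014

The gap pattern 2, 2, 3, 2, 2 repeats every 3 events.
These are the Wednesdays, Fridays and Sundays of each week.
Next Wednesday: September 10, 2014.
Next Friday: September 12, 2014.
Next Sunday: September 14, 2014.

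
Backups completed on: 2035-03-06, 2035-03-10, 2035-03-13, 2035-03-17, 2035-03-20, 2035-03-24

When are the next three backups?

2035-03-27, 2035-03-31, 2035-04-03

The gap pattern 4, 3, 4, 3, 4 repeats every 2 events.
These are the Tuesdays and Saturdays of each week.
The following Tuesday is 2035-03-27.
Next Saturday: 2035-03-31.
The following Tuesday is 2035-04-03.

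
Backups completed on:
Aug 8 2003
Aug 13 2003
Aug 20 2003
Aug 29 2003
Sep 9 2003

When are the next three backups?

Sep 22 2003, Oct 7 2003, Oct 24 2003

Gaps: 5, 7, 9, 11 days — each gap is 2 larger than the previous one.
Next gap: 13 days. Sep 9 2003 + 13 days = Sep 22 2003.
Next gap: 15 days. Sep 22 2003 + 15 days = Oct 7 2003.
Next gap: 17 days. Oct 7 2003 + 17 days = Oct 24 2003.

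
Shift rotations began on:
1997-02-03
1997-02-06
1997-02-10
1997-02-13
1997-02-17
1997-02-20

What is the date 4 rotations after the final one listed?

Gaps: 3, 4, 3, 4, 3 days — not constant, but cyclic with period 2.
The events fall on every Monday and Thursday.
Next Monday: 1997-02-24.
The following Thursday is 1997-02-27.
Next Monday: 1997-03-03.
Next Thursday: 1997-03-06.

1997-03-06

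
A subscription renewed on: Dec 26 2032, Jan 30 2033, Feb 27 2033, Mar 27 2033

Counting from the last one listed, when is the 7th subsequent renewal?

Oct 30 2033

All Sundays; the gaps (35, 28, 28) vary with month length.
This is the last Sunday of each month.
Last Sunday of April 2033: Apr 24 2033.
May 2033 ends with Sunday May 29 2033.
Last Sunday of June 2033: Jun 26 2033.
Last Sunday of July 2033: Jul 31 2033.
August 2033 ends with Sunday Aug 28 2033.
September 2033 ends with Sunday Sep 25 2033.
October 2033 ends with Sunday Oct 30 2033.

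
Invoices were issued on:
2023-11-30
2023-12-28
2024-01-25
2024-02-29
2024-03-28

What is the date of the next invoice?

2024-04-25

Every date is a Thursday; gaps 28, 28, 35, 28 days.
Each is the last Thursday of its month (at least one falls on the 29th or later, ruling out '4th Thursday').
Last Thursday of April 2024: 2024-04-25.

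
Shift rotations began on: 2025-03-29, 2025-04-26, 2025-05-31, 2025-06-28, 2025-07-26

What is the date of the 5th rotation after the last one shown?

2025-12-27

All Saturdays; the gaps (28, 35, 28, 28) vary with month length.
This is the last Saturday of each month.
Last Saturday of August 2025: 2025-08-30.
Last Saturday of September 2025: 2025-09-27.
Last Saturday of October 2025: 2025-10-25.
November 2025 ends with Saturday 2025-11-29.
December 2025 ends with Saturday 2025-12-27.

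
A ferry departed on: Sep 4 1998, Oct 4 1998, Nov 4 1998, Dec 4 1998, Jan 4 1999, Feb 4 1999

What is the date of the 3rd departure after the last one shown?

May 4 1999

Each date is the 4th; the gaps (30, 31, 30, 31, 31) track the month lengths.
The rule is the 4th of each month.
March 1999: Mar 4 1999.
April 1999: Apr 4 1999.
May 1999: May 4 1999.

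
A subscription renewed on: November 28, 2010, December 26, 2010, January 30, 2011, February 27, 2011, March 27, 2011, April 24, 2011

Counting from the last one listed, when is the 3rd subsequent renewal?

July 31, 2011

Every date is a Sunday; gaps 28, 35, 28, 28, 28 days.
Each is the last Sunday of its month (at least one falls on the 29th or later, ruling out '4th Sunday').
May 2011 ends with Sunday May 29, 2011.
Last Sunday of June 2011: June 26, 2011.
July 2011 ends with Sunday July 31, 2011.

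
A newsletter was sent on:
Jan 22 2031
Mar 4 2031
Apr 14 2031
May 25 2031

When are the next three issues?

Jul 5 2031, Aug 15 2031, Sep 25 2031

The spacing is 41, 41, 41 days — always 41 days.
May 25 2031 + 41 days = Jul 5 2031.
Jul 5 2031 + 41 days = Aug 15 2031.
Aug 15 2031 + 41 days = Sep 25 2031.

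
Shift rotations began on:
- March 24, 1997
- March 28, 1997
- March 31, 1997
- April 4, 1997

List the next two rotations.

The gap pattern 4, 3, 4 repeats every 2 events.
These are the Mondays and Fridays of each week.
Next Monday: April 7, 1997.
The following Friday is April 11, 1997.

April 7, 1997; April 11, 1997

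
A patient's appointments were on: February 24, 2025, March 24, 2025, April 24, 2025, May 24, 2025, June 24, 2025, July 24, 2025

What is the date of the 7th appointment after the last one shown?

Each date is the 24th; the gaps (28, 31, 30, 31, 30) track the month lengths.
The rule is the 24th of each month.
Next: August 2025 → August 24, 2025.
Next: September 2025 → September 24, 2025.
October 2025: October 24, 2025.
Next: November 2025 → November 24, 2025.
December 2025: December 24, 2025.
January 2026: January 24, 2026.
February 2026: February 24, 2026.

February 24, 2026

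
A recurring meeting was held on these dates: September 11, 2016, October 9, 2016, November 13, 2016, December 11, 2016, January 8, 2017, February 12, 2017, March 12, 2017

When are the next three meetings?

April 9, 2017; May 14, 2017; June 11, 2017

All dates are Sundays, 28, 35, 28, 28, 35, 28 days apart.
Specifically, the 2nd Sunday of each month.
2nd Sunday of April 2017: April 9, 2017.
2nd Sunday of May 2017: May 14, 2017.
June 2017 — 2nd Sunday is June 11, 2017.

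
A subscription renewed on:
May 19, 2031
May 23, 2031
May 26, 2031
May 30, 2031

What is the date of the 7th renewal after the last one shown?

June 23, 2031

Every event lands on a Monday or Friday (gaps cycle 4, 3, 4).
So the schedule is: every Monday and Friday.
Next Monday: June 2, 2031.
The following Friday is June 6, 2031.
The following Monday is June 9, 2031.
Next Friday: June 13, 2031.
The following Monday is June 16, 2031.
The following Friday is June 20, 2031.
The following Monday is June 23, 2031.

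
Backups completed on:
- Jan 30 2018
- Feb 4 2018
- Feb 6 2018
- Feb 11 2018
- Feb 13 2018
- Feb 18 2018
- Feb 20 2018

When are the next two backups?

Feb 25 2018, Feb 27 2018

Every event lands on a Tuesday or Sunday (gaps cycle 5, 2, 5, 2, 5, 2).
So the schedule is: every Tuesday and Sunday.
Next Sunday: Feb 25 2018.
The following Tuesday is Feb 27 2018.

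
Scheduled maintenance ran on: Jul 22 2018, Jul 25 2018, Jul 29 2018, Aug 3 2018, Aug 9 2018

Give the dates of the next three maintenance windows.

Intervals are 3, 4, 5, 6 days — an arithmetic progression with common difference 1.
Next gap: 7 days. Aug 9 2018 + 7 days = Aug 16 2018.
Next gap: 8 days. Aug 16 2018 + 8 days = Aug 24 2018.
Next gap: 9 days. Aug 24 2018 + 9 days = Sep 2 2018.

Aug 16 2018, Aug 24 2018, Sep 2 2018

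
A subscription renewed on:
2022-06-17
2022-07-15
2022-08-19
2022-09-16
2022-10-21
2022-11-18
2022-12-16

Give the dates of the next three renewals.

Gaps: 28, 35, 28, 35, 28, 28 days — a mix of 28 and 35. Every date is a Friday.
Each is the 3rd Friday of its month.
3rd Friday of January 2023: 2023-01-20.
3rd Friday of February 2023: 2023-02-17.
3rd Friday of March 2023: 2023-03-17.

2023-01-20, 2023-02-17, 2023-03-17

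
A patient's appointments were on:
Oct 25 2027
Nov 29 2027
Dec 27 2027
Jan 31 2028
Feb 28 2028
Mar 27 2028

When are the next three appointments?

Apr 24 2028, May 29 2028, Jun 26 2028

Every date is a Monday; gaps 35, 28, 35, 28, 28 days.
Each is the last Monday of its month (at least one falls on the 29th or later, ruling out '4th Monday').
April 2028 ends with Monday Apr 24 2028.
Last Monday of May 2028: May 29 2028.
Last Monday of June 2028: Jun 26 2028.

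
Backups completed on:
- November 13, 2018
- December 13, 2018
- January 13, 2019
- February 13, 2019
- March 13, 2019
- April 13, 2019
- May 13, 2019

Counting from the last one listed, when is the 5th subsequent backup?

The day-of-month is always 13 (30, 31, 31, 28, 31, 30 days between events).
So this recurs on the 13th of each month.
Next: June 2019 → June 13, 2019.
Next: July 2019 → July 13, 2019.
August 2019: August 13, 2019.
September 2019: September 13, 2019.
October 2019: October 13, 2019.

October 13, 2019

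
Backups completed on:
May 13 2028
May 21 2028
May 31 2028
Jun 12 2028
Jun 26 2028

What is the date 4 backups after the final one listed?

Gaps: 8, 10, 12, 14 days — each gap is 2 larger than the previous one.
Next gap: 16 days. Jun 26 2028 + 16 days = Jul 12 2028.
Next gap: 18 days. Jul 12 2028 + 18 days = Jul 30 2028.
Next gap: 20 days. Jul 30 2028 + 20 days = Aug 19 2028.
Next gap: 22 days. Aug 19 2028 + 22 days = Sep 10 2028.

Sep 10 2028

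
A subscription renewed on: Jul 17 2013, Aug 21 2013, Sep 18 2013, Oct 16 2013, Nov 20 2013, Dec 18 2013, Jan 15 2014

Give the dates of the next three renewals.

Gaps: 35, 28, 28, 35, 28, 28 days — a mix of 28 and 35. Every date is a Wednesday.
Each is the 3rd Wednesday of its month.
February 2014 — 3rd Wednesday is Feb 19 2014.
March 2014 — 3rd Wednesday is Mar 19 2014.
3rd Wednesday of April 2014: Apr 16 2014.

Feb 19 2014, Mar 19 2014, Apr 16 2014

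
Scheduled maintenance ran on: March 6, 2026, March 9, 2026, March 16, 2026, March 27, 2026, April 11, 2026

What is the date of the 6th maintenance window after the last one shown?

October 2, 2026

Intervals are 3, 7, 11, 15 days — an arithmetic progression with common difference 4.
Next gap: 19 days. April 11, 2026 + 19 days = April 30, 2026.
Next gap: 23 days. April 30, 2026 + 23 days = May 23, 2026.
Next gap: 27 days. May 23, 2026 + 27 days = June 19, 2026.
Next gap: 31 days. June 19, 2026 + 31 days = July 20, 2026.
Next gap: 35 days. July 20, 2026 + 35 days = August 24, 2026.
Next gap: 39 days. August 24, 2026 + 39 days = October 2, 2026.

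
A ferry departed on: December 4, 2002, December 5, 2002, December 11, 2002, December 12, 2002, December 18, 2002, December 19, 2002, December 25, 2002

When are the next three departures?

The gap pattern 1, 6, 1, 6, 1, 6 repeats every 2 events.
These are the Wednesdays and Thursdays of each week.
The following Thursday is December 26, 2002.
The following Wednesday is January 1, 2003.
The following Thursday is January 2, 2003.

December 26, 2002; January 1, 2003; January 2, 2003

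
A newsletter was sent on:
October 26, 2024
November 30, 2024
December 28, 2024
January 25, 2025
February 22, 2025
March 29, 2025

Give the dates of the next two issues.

April 26, 2025; May 31, 2025

These are Saturdays with 35, 28, 28, 28, 35-day gaps.
Each is the final Saturday of its month — November 30, 2024 is past the 28th, so '4th Saturday' doesn't fit.
April 2025 ends with Saturday April 26, 2025.
Last Saturday of May 2025: May 31, 2025.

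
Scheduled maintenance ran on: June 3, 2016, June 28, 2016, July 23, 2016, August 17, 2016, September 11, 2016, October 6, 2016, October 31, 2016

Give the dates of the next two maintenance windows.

November 25, 2016; December 20, 2016

Gaps between consecutive events: 25, 25, 25, 25, 25, 25 days — a constant 25-day interval.
October 31, 2016 + 25 days = November 25, 2016.
November 25, 2016 + 25 days = December 20, 2016.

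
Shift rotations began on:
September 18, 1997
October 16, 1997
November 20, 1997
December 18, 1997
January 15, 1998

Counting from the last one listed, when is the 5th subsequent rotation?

All dates are Thursdays, 28, 35, 28, 28 days apart.
Specifically, the 3rd Thursday of each month.
3rd Thursday of February 1998: February 19, 1998.
March 1998 — 3rd Thursday is March 19, 1998.
3rd Thursday of April 1998: April 16, 1998.
3rd Thursday of May 1998: May 21, 1998.
3rd Thursday of June 1998: June 18, 1998.

June 18, 1998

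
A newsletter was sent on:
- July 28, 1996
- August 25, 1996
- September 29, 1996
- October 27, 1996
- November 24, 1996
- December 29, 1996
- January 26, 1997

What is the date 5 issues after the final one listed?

Every date is a Sunday; gaps 28, 35, 28, 28, 35, 28 days.
Each is the last Sunday of its month (at least one falls on the 29th or later, ruling out '4th Sunday').
February 1997 ends with Sunday February 23, 1997.
March 1997 ends with Sunday March 30, 1997.
April 1997 ends with Sunday April 27, 1997.
May 1997 ends with Sunday May 25, 1997.
June 1997 ends with Sunday June 29, 1997.

June 29, 1997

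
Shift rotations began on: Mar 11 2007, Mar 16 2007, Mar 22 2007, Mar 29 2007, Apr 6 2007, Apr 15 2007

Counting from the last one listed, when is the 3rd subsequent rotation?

May 18 2007

The spacing grows by 1 each time: 5, 6, 7, 8, 9 days.
Next gap: 10 days. Apr 15 2007 + 10 days = Apr 25 2007.
Next gap: 11 days. Apr 25 2007 + 11 days = May 6 2007.
Next gap: 12 days. May 6 2007 + 12 days = May 18 2007.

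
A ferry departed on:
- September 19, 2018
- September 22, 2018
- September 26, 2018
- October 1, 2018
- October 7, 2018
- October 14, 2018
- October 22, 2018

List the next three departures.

October 31, 2018; November 10, 2018; November 21, 2018

Intervals are 3, 4, 5, 6, 7, 8 days — an arithmetic progression with common difference 1.
Next gap: 9 days. October 22, 2018 + 9 days = October 31, 2018.
Next gap: 10 days. October 31, 2018 + 10 days = November 10, 2018.
Next gap: 11 days. November 10, 2018 + 11 days = November 21, 2018.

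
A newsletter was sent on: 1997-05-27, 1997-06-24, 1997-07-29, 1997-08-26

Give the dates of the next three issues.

1997-09-30, 1997-10-28, 1997-11-25

These are Tuesdays with 28, 35, 28-day gaps.
Each is the final Tuesday of its month — 1997-07-29 is past the 28th, so '4th Tuesday' doesn't fit.
Last Tuesday of September 1997: 1997-09-30.
Last Tuesday of October 1997: 1997-10-28.
Last Tuesday of November 1997: 1997-11-25.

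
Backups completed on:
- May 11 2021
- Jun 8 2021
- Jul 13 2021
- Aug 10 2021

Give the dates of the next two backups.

Sep 14 2021, Oct 12 2021

All dates are Tuesdays, 28, 35, 28 days apart.
Specifically, the 2nd Tuesday of each month.
September 2021 — 2nd Tuesday is Sep 14 2021.
October 2021 — 2nd Tuesday is Oct 12 2021.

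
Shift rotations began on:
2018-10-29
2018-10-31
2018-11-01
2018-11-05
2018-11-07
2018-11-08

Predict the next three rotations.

Gaps: 2, 1, 4, 2, 1 days — not constant, but cyclic with period 3.
The events fall on every Monday, Wednesday and Thursday.
Next Monday: 2018-11-12.
Next Wednesday: 2018-11-14.
The following Thursday is 2018-11-15.

2018-11-12, 2018-11-14, 2018-11-15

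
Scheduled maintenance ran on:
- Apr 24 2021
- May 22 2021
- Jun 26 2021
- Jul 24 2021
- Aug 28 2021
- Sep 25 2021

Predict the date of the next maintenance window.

Oct 23 2021

These are Saturdays at 28- or 35-day spacing (28, 35, 28, 35, 28).
The pattern: 4th Saturday of the month.
4th Saturday of October 2021: Oct 23 2021.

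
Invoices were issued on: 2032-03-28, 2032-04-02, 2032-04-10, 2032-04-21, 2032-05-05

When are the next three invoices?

Intervals are 5, 8, 11, 14 days — an arithmetic progression with common difference 3.
Next gap: 17 days. 2032-05-05 + 17 days = 2032-05-22.
Next gap: 20 days. 2032-05-22 + 20 days = 2032-06-11.
Next gap: 23 days. 2032-06-11 + 23 days = 2032-07-04.

2032-05-22, 2032-06-11, 2032-07-04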